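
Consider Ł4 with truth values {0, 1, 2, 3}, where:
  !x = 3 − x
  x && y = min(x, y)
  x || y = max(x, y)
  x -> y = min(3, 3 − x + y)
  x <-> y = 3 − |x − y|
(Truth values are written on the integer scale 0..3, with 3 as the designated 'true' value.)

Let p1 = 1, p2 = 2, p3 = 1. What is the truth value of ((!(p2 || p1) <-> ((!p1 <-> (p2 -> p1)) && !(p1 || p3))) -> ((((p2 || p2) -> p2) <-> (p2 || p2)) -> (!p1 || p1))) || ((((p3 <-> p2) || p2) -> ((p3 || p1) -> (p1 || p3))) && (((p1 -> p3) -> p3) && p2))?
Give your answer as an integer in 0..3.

3

p2 || p1 = 2 || 1 = 2
!(p2 || p1) = !2 = 1
!p1 = !1 = 2
p2 -> p1 = 2 -> 1 = 2
!p1 <-> (p2 -> p1) = 2 <-> 2 = 3
p1 || p3 = 1 || 1 = 1
!(p1 || p3) = !1 = 2
(!p1 <-> (p2 -> p1)) && !(p1 || p3) = 3 && 2 = 2
!(p2 || p1) <-> ((!p1 <-> (p2 -> p1)) && !(p1 || p3)) = 1 <-> 2 = 2
p2 || p2 = 2 || 2 = 2
(p2 || p2) -> p2 = 2 -> 2 = 3
p2 || p2 = 2 || 2 = 2
((p2 || p2) -> p2) <-> (p2 || p2) = 3 <-> 2 = 2
!p1 = !1 = 2
!p1 || p1 = 2 || 1 = 2
(((p2 || p2) -> p2) <-> (p2 || p2)) -> (!p1 || p1) = 2 -> 2 = 3
(!(p2 || p1) <-> ((!p1 <-> (p2 -> p1)) && !(p1 || p3))) -> ((((p2 || p2) -> p2) <-> (p2 || p2)) -> (!p1 || p1)) = 2 -> 3 = 3
p3 <-> p2 = 1 <-> 2 = 2
(p3 <-> p2) || p2 = 2 || 2 = 2
p3 || p1 = 1 || 1 = 1
p1 || p3 = 1 || 1 = 1
(p3 || p1) -> (p1 || p3) = 1 -> 1 = 3
((p3 <-> p2) || p2) -> ((p3 || p1) -> (p1 || p3)) = 2 -> 3 = 3
p1 -> p3 = 1 -> 1 = 3
(p1 -> p3) -> p3 = 3 -> 1 = 1
((p1 -> p3) -> p3) && p2 = 1 && 2 = 1
(((p3 <-> p2) || p2) -> ((p3 || p1) -> (p1 || p3))) && (((p1 -> p3) -> p3) && p2) = 3 && 1 = 1
((!(p2 || p1) <-> ((!p1 <-> (p2 -> p1)) && !(p1 || p3))) -> ((((p2 || p2) -> p2) <-> (p2 || p2)) -> (!p1 || p1))) || ((((p3 <-> p2) || p2) -> ((p3 || p1) -> (p1 || p3))) && (((p1 -> p3) -> p3) && p2)) = 3 || 1 = 3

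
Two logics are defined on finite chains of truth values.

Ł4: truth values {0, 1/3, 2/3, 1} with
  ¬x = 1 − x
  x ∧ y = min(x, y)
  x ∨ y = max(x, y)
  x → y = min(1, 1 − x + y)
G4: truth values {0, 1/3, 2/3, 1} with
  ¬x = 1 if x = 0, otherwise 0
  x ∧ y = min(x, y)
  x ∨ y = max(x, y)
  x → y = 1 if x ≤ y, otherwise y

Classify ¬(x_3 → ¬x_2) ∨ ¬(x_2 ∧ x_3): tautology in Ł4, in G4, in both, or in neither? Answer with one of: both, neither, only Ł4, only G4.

In Ł4: at x_2 = 1/3, x_3 = 1/3 the value is 2/3 — not a tautology.
In G4: every assignment gives 1 — tautology.

only G4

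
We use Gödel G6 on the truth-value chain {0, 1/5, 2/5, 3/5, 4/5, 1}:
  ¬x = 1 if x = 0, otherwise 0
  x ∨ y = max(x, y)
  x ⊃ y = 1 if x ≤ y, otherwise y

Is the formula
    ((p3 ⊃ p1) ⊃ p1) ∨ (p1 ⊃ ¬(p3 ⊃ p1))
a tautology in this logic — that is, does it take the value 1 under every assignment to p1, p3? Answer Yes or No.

No

Counterexample: take p1 = 1/5, p3 = 0.
p3 ⊃ p1 = 0 ⊃ 1/5 = 1
(p3 ⊃ p1) ⊃ p1 = 1 ⊃ 1/5 = 1/5
p3 ⊃ p1 = 0 ⊃ 1/5 = 1
¬(p3 ⊃ p1) = ¬1 = 0
p1 ⊃ ¬(p3 ⊃ p1) = 1/5 ⊃ 0 = 0
((p3 ⊃ p1) ⊃ p1) ∨ (p1 ⊃ ¬(p3 ⊃ p1)) = 1/5 ∨ 0 = 1/5
This gives 1/5 ≠ 1.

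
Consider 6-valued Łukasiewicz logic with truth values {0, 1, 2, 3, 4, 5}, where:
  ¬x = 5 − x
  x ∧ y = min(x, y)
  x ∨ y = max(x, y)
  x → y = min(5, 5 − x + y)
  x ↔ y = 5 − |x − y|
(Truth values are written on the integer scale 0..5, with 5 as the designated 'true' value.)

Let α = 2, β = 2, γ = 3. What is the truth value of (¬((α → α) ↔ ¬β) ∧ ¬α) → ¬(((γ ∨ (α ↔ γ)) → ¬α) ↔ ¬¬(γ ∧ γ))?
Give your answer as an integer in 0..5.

4

α → α = 2 → 2 = 5
¬β = ¬2 = 3
(α → α) ↔ ¬β = 5 ↔ 3 = 3
¬((α → α) ↔ ¬β) = ¬3 = 2
¬α = ¬2 = 3
¬((α → α) ↔ ¬β) ∧ ¬α = 2 ∧ 3 = 2
α ↔ γ = 2 ↔ 3 = 4
γ ∨ (α ↔ γ) = 3 ∨ 4 = 4
¬α = ¬2 = 3
(γ ∨ (α ↔ γ)) → ¬α = 4 → 3 = 4
γ ∧ γ = 3 ∧ 3 = 3
¬(γ ∧ γ) = ¬3 = 2
¬¬(γ ∧ γ) = ¬2 = 3
((γ ∨ (α ↔ γ)) → ¬α) ↔ ¬¬(γ ∧ γ) = 4 ↔ 3 = 4
¬(((γ ∨ (α ↔ γ)) → ¬α) ↔ ¬¬(γ ∧ γ)) = ¬4 = 1
(¬((α → α) ↔ ¬β) ∧ ¬α) → ¬(((γ ∨ (α ↔ γ)) → ¬α) ↔ ¬¬(γ ∧ γ)) = 2 → 1 = 4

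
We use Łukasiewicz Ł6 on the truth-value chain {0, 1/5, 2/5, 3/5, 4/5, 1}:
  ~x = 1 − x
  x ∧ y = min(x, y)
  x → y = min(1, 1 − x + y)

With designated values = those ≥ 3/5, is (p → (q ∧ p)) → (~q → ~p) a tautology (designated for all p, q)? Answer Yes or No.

At p = 0, q = 1/5, for instance:
q ∧ p = 1/5 ∧ 0 = 0
p → (q ∧ p) = 0 → 0 = 1
~q = ~1/5 = 4/5
~p = ~0 = 1
~q → ~p = 4/5 → 1 = 1
(p → (q ∧ p)) → (~q → ~p) = 1 → 1 = 1
and checking the remaining 35 assignments likewise gives ≥ 3/5 in every case.

Yes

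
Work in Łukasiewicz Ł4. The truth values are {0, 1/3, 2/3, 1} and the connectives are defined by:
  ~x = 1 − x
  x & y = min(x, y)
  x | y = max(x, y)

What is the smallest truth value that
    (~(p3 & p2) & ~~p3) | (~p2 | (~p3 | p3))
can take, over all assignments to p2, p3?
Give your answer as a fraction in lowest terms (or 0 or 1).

2/3

Take p2 = 1/3, p3 = 1/3:
p3 & p2 = 1/3 & 1/3 = 1/3
~(p3 & p2) = ~1/3 = 2/3
~p3 = ~1/3 = 2/3
~~p3 = ~2/3 = 1/3
~(p3 & p2) & ~~p3 = 2/3 & 1/3 = 1/3
~p2 = ~1/3 = 2/3
~p3 = ~1/3 = 2/3
~p3 | p3 = 2/3 | 1/3 = 2/3
~p2 | (~p3 | p3) = 2/3 | 2/3 = 2/3
(~(p3 & p2) & ~~p3) | (~p2 | (~p3 | p3)) = 1/3 | 2/3 = 2/3
No assignment yields a value below 2/3, so this is the minimum.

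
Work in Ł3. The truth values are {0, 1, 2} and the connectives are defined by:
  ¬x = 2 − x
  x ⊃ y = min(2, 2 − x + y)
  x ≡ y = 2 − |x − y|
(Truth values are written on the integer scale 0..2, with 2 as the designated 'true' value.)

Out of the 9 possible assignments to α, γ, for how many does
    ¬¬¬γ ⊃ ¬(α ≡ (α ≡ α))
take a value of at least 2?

6

α = 0, γ = 0 ↦ 2  ≥
α = 0, γ = 1 ↦ 2  ≥
α = 0, γ = 2 ↦ 2  ≥
α = 1, γ = 0 ↦ 1  <
α = 1, γ = 1 ↦ 2  ≥
α = 1, γ = 2 ↦ 2  ≥
α = 2, γ = 0 ↦ 0  <
α = 2, γ = 1 ↦ 1  <
α = 2, γ = 2 ↦ 2  ≥
So 6 of the 9 assignments meet the threshold.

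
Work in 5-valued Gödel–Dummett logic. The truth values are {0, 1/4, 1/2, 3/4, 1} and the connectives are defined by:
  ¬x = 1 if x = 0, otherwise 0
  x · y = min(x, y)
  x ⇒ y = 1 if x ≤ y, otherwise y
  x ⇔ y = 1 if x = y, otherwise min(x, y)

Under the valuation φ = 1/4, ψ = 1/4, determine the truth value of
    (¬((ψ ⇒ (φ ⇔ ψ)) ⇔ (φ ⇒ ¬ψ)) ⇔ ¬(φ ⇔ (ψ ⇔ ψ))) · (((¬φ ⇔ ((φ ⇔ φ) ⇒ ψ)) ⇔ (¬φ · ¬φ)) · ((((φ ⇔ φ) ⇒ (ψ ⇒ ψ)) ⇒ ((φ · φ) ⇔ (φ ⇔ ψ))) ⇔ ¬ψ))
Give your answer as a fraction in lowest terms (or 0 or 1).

0

φ ⇔ ψ = 1/4 ⇔ 1/4 = 1
ψ ⇒ (φ ⇔ ψ) = 1/4 ⇒ 1 = 1
¬ψ = ¬1/4 = 0
φ ⇒ ¬ψ = 1/4 ⇒ 0 = 0
(ψ ⇒ (φ ⇔ ψ)) ⇔ (φ ⇒ ¬ψ) = 1 ⇔ 0 = 0
¬((ψ ⇒ (φ ⇔ ψ)) ⇔ (φ ⇒ ¬ψ)) = ¬0 = 1
ψ ⇔ ψ = 1/4 ⇔ 1/4 = 1
φ ⇔ (ψ ⇔ ψ) = 1/4 ⇔ 1 = 1/4
¬(φ ⇔ (ψ ⇔ ψ)) = ¬1/4 = 0
¬((ψ ⇒ (φ ⇔ ψ)) ⇔ (φ ⇒ ¬ψ)) ⇔ ¬(φ ⇔ (ψ ⇔ ψ)) = 1 ⇔ 0 = 0
¬φ = ¬1/4 = 0
φ ⇔ φ = 1/4 ⇔ 1/4 = 1
(φ ⇔ φ) ⇒ ψ = 1 ⇒ 1/4 = 1/4
¬φ ⇔ ((φ ⇔ φ) ⇒ ψ) = 0 ⇔ 1/4 = 0
¬φ = ¬1/4 = 0
¬φ = ¬1/4 = 0
¬φ · ¬φ = 0 · 0 = 0
(¬φ ⇔ ((φ ⇔ φ) ⇒ ψ)) ⇔ (¬φ · ¬φ) = 0 ⇔ 0 = 1
φ ⇔ φ = 1/4 ⇔ 1/4 = 1
ψ ⇒ ψ = 1/4 ⇒ 1/4 = 1
(φ ⇔ φ) ⇒ (ψ ⇒ ψ) = 1 ⇒ 1 = 1
φ · φ = 1/4 · 1/4 = 1/4
φ ⇔ ψ = 1/4 ⇔ 1/4 = 1
(φ · φ) ⇔ (φ ⇔ ψ) = 1/4 ⇔ 1 = 1/4
((φ ⇔ φ) ⇒ (ψ ⇒ ψ)) ⇒ ((φ · φ) ⇔ (φ ⇔ ψ)) = 1 ⇒ 1/4 = 1/4
¬ψ = ¬1/4 = 0
(((φ ⇔ φ) ⇒ (ψ ⇒ ψ)) ⇒ ((φ · φ) ⇔ (φ ⇔ ψ))) ⇔ ¬ψ = 1/4 ⇔ 0 = 0
((¬φ ⇔ ((φ ⇔ φ) ⇒ ψ)) ⇔ (¬φ · ¬φ)) · ((((φ ⇔ φ) ⇒ (ψ ⇒ ψ)) ⇒ ((φ · φ) ⇔ (φ ⇔ ψ))) ⇔ ¬ψ) = 1 · 0 = 0
(¬((ψ ⇒ (φ ⇔ ψ)) ⇔ (φ ⇒ ¬ψ)) ⇔ ¬(φ ⇔ (ψ ⇔ ψ))) · (((¬φ ⇔ ((φ ⇔ φ) ⇒ ψ)) ⇔ (¬φ · ¬φ)) · ((((φ ⇔ φ) ⇒ (ψ ⇒ ψ)) ⇒ ((φ · φ) ⇔ (φ ⇔ ψ))) ⇔ ¬ψ)) = 0 · 0 = 0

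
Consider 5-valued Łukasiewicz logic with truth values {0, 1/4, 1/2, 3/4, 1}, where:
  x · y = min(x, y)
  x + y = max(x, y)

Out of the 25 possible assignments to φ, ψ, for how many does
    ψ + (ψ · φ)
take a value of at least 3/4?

value 1: 5 assignments (counts)
value 3/4: 5 assignments (counts)
value 1/2: 5 assignments
value 1/4: 5 assignments
value 0: 5 assignments
So 10 of the 25 assignments meet the threshold.

10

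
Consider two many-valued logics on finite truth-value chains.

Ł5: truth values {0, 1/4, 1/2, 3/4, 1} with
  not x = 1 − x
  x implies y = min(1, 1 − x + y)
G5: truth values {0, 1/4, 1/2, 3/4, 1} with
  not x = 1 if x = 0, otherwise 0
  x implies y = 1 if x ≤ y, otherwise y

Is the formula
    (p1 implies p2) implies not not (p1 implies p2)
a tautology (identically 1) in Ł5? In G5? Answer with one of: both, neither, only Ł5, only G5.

both

In Ł5: every assignment gives 1 — tautology.
In G5: every assignment gives 1 — tautology.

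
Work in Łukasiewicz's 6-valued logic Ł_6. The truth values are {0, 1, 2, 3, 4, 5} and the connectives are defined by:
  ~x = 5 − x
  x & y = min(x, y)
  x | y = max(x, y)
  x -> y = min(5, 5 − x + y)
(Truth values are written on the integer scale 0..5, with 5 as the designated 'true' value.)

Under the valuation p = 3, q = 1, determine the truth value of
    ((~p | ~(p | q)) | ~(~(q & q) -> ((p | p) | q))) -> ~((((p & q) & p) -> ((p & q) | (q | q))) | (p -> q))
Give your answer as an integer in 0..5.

3

~p = ~3 = 2
p | q = 3 | 1 = 3
~(p | q) = ~3 = 2
~p | ~(p | q) = 2 | 2 = 2
q & q = 1 & 1 = 1
~(q & q) = ~1 = 4
p | p = 3 | 3 = 3
(p | p) | q = 3 | 1 = 3
~(q & q) -> ((p | p) | q) = 4 -> 3 = 4
~(~(q & q) -> ((p | p) | q)) = ~4 = 1
(~p | ~(p | q)) | ~(~(q & q) -> ((p | p) | q)) = 2 | 1 = 2
p & q = 3 & 1 = 1
(p & q) & p = 1 & 3 = 1
p & q = 3 & 1 = 1
q | q = 1 | 1 = 1
(p & q) | (q | q) = 1 | 1 = 1
((p & q) & p) -> ((p & q) | (q | q)) = 1 -> 1 = 5
p -> q = 3 -> 1 = 3
(((p & q) & p) -> ((p & q) | (q | q))) | (p -> q) = 5 | 3 = 5
~((((p & q) & p) -> ((p & q) | (q | q))) | (p -> q)) = ~5 = 0
((~p | ~(p | q)) | ~(~(q & q) -> ((p | p) | q))) -> ~((((p & q) & p) -> ((p & q) | (q | q))) | (p -> q)) = 2 -> 0 = 3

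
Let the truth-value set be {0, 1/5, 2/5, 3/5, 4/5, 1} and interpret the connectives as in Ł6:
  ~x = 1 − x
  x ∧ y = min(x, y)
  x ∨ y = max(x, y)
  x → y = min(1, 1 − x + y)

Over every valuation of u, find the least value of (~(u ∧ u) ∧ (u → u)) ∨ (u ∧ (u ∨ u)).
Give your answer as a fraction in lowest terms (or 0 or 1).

3/5

Take u = 2/5:
u ∧ u = 2/5 ∧ 2/5 = 2/5
~(u ∧ u) = ~2/5 = 3/5
u → u = 2/5 → 2/5 = 1
~(u ∧ u) ∧ (u → u) = 3/5 ∧ 1 = 3/5
u ∨ u = 2/5 ∨ 2/5 = 2/5
u ∧ (u ∨ u) = 2/5 ∧ 2/5 = 2/5
(~(u ∧ u) ∧ (u → u)) ∨ (u ∧ (u ∨ u)) = 3/5 ∨ 2/5 = 3/5
No assignment yields a value below 3/5, so this is the minimum.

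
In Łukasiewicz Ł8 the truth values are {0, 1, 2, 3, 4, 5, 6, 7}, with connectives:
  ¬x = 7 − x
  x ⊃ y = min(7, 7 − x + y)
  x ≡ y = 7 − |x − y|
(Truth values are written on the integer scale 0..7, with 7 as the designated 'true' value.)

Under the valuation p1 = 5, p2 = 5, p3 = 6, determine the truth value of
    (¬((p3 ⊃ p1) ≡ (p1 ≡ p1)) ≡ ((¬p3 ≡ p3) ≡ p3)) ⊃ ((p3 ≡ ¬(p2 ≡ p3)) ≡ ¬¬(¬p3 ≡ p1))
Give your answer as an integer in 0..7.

7

p3 ⊃ p1 = 6 ⊃ 5 = 6
p1 ≡ p1 = 5 ≡ 5 = 7
(p3 ⊃ p1) ≡ (p1 ≡ p1) = 6 ≡ 7 = 6
¬((p3 ⊃ p1) ≡ (p1 ≡ p1)) = ¬6 = 1
¬p3 = ¬6 = 1
¬p3 ≡ p3 = 1 ≡ 6 = 2
(¬p3 ≡ p3) ≡ p3 = 2 ≡ 6 = 3
¬((p3 ⊃ p1) ≡ (p1 ≡ p1)) ≡ ((¬p3 ≡ p3) ≡ p3) = 1 ≡ 3 = 5
p2 ≡ p3 = 5 ≡ 6 = 6
¬(p2 ≡ p3) = ¬6 = 1
p3 ≡ ¬(p2 ≡ p3) = 6 ≡ 1 = 2
¬p3 = ¬6 = 1
¬p3 ≡ p1 = 1 ≡ 5 = 3
¬(¬p3 ≡ p1) = ¬3 = 4
¬¬(¬p3 ≡ p1) = ¬4 = 3
(p3 ≡ ¬(p2 ≡ p3)) ≡ ¬¬(¬p3 ≡ p1) = 2 ≡ 3 = 6
(¬((p3 ⊃ p1) ≡ (p1 ≡ p1)) ≡ ((¬p3 ≡ p3) ≡ p3)) ⊃ ((p3 ≡ ¬(p2 ≡ p3)) ≡ ¬¬(¬p3 ≡ p1)) = 5 ⊃ 6 = 7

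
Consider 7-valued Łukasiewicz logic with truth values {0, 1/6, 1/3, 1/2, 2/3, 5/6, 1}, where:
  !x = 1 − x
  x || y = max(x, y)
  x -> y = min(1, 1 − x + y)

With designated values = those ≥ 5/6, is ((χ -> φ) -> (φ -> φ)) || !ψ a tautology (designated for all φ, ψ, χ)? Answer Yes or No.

Yes

At φ = 1/6, ψ = 5/6, χ = 0, for instance:
χ -> φ = 0 -> 1/6 = 1
φ -> φ = 1/6 -> 1/6 = 1
(χ -> φ) -> (φ -> φ) = 1 -> 1 = 1
!ψ = !5/6 = 1/6
((χ -> φ) -> (φ -> φ)) || !ψ = 1 || 1/6 = 1
and checking the remaining 342 assignments likewise gives ≥ 5/6 in every case.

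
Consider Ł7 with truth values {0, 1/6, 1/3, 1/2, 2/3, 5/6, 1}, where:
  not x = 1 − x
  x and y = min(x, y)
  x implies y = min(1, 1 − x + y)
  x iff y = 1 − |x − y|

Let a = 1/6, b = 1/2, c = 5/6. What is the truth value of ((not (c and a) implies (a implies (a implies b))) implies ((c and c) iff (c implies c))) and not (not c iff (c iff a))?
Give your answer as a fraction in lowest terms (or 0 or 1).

c and a = 5/6 and 1/6 = 1/6
not (c and a) = not 1/6 = 5/6
a implies b = 1/6 implies 1/2 = 1
a implies (a implies b) = 1/6 implies 1 = 1
not (c and a) implies (a implies (a implies b)) = 5/6 implies 1 = 1
c and c = 5/6 and 5/6 = 5/6
c implies c = 5/6 implies 5/6 = 1
(c and c) iff (c implies c) = 5/6 iff 1 = 5/6
(not (c and a) implies (a implies (a implies b))) implies ((c and c) iff (c implies c)) = 1 implies 5/6 = 5/6
not c = not 5/6 = 1/6
c iff a = 5/6 iff 1/6 = 1/3
not c iff (c iff a) = 1/6 iff 1/3 = 5/6
not (not c iff (c iff a)) = not 5/6 = 1/6
((not (c and a) implies (a implies (a implies b))) implies ((c and c) iff (c implies c))) and not (not c iff (c iff a)) = 5/6 and 1/6 = 1/6

1/6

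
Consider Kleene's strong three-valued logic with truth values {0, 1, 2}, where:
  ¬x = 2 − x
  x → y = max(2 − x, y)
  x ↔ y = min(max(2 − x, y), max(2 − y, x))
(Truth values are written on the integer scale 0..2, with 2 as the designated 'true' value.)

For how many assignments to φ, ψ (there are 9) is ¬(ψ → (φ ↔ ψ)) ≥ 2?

1

φ = 0, ψ = 0 ↦ 0  <
φ = 0, ψ = 1 ↦ 1  <
φ = 0, ψ = 2 ↦ 2  ≥
φ = 1, ψ = 0 ↦ 0  <
φ = 1, ψ = 1 ↦ 1  <
φ = 1, ψ = 2 ↦ 1  <
φ = 2, ψ = 0 ↦ 0  <
φ = 2, ψ = 1 ↦ 1  <
φ = 2, ψ = 2 ↦ 0  <
So 1 of the 9 assignments meets the threshold.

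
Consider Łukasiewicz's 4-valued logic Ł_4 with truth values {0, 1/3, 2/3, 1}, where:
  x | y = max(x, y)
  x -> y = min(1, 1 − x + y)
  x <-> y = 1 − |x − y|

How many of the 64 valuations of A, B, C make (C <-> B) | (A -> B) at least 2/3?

value 1: 46 assignments (counts)
value 2/3: 13 assignments (counts)
value 1/3: 4 assignments
value 0: 1 assignment
So 59 of the 64 assignments meet the threshold.

59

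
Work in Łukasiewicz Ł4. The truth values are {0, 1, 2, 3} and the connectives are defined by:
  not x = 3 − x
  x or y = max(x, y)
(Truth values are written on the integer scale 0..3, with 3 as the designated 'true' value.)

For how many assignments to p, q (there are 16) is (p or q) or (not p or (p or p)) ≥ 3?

p = 0, q = 0 ↦ 3  ≥
p = 0, q = 1 ↦ 3  ≥
p = 0, q = 2 ↦ 3  ≥
p = 0, q = 3 ↦ 3  ≥
p = 1, q = 0 ↦ 2  <
p = 1, q = 1 ↦ 2  <
p = 1, q = 2 ↦ 2  <
p = 1, q = 3 ↦ 3  ≥
p = 2, q = 0 ↦ 2  <
p = 2, q = 1 ↦ 2  <
p = 2, q = 2 ↦ 2  <
p = 2, q = 3 ↦ 3  ≥
p = 3, q = 0 ↦ 3  ≥
p = 3, q = 1 ↦ 3  ≥
p = 3, q = 2 ↦ 3  ≥
p = 3, q = 3 ↦ 3  ≥
So 10 of the 16 assignments meet the threshold.

10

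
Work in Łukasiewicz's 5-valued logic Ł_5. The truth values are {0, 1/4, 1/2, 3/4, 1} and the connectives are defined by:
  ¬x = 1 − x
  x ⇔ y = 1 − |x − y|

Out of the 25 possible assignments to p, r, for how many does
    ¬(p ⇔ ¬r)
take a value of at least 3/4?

value 1: 2 assignments (counts)
value 3/4: 4 assignments (counts)
value 1/2: 6 assignments
value 1/4: 8 assignments
value 0: 5 assignments
So 6 of the 25 assignments meet the threshold.

6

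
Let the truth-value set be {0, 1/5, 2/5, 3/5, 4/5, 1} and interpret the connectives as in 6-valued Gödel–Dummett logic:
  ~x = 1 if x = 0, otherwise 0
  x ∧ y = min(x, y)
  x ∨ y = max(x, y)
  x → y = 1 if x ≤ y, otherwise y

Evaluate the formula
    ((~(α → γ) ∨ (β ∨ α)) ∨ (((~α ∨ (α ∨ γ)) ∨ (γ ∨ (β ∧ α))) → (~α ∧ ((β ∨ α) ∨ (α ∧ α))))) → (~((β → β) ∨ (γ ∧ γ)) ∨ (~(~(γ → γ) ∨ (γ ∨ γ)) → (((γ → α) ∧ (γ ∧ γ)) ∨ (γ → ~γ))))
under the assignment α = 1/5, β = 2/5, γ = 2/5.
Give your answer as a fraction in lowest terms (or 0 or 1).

1

α → γ = 1/5 → 2/5 = 1
~(α → γ) = ~1 = 0
β ∨ α = 2/5 ∨ 1/5 = 2/5
~(α → γ) ∨ (β ∨ α) = 0 ∨ 2/5 = 2/5
~α = ~1/5 = 0
α ∨ γ = 1/5 ∨ 2/5 = 2/5
~α ∨ (α ∨ γ) = 0 ∨ 2/5 = 2/5
β ∧ α = 2/5 ∧ 1/5 = 1/5
γ ∨ (β ∧ α) = 2/5 ∨ 1/5 = 2/5
(~α ∨ (α ∨ γ)) ∨ (γ ∨ (β ∧ α)) = 2/5 ∨ 2/5 = 2/5
~α = ~1/5 = 0
β ∨ α = 2/5 ∨ 1/5 = 2/5
α ∧ α = 1/5 ∧ 1/5 = 1/5
(β ∨ α) ∨ (α ∧ α) = 2/5 ∨ 1/5 = 2/5
~α ∧ ((β ∨ α) ∨ (α ∧ α)) = 0 ∧ 2/5 = 0
((~α ∨ (α ∨ γ)) ∨ (γ ∨ (β ∧ α))) → (~α ∧ ((β ∨ α) ∨ (α ∧ α))) = 2/5 → 0 = 0
(~(α → γ) ∨ (β ∨ α)) ∨ (((~α ∨ (α ∨ γ)) ∨ (γ ∨ (β ∧ α))) → (~α ∧ ((β ∨ α) ∨ (α ∧ α)))) = 2/5 ∨ 0 = 2/5
β → β = 2/5 → 2/5 = 1
γ ∧ γ = 2/5 ∧ 2/5 = 2/5
(β → β) ∨ (γ ∧ γ) = 1 ∨ 2/5 = 1
~((β → β) ∨ (γ ∧ γ)) = ~1 = 0
γ → γ = 2/5 → 2/5 = 1
~(γ → γ) = ~1 = 0
γ ∨ γ = 2/5 ∨ 2/5 = 2/5
~(γ → γ) ∨ (γ ∨ γ) = 0 ∨ 2/5 = 2/5
~(~(γ → γ) ∨ (γ ∨ γ)) = ~2/5 = 0
γ → α = 2/5 → 1/5 = 1/5
γ ∧ γ = 2/5 ∧ 2/5 = 2/5
(γ → α) ∧ (γ ∧ γ) = 1/5 ∧ 2/5 = 1/5
~γ = ~2/5 = 0
γ → ~γ = 2/5 → 0 = 0
((γ → α) ∧ (γ ∧ γ)) ∨ (γ → ~γ) = 1/5 ∨ 0 = 1/5
~(~(γ → γ) ∨ (γ ∨ γ)) → (((γ → α) ∧ (γ ∧ γ)) ∨ (γ → ~γ)) = 0 → 1/5 = 1
~((β → β) ∨ (γ ∧ γ)) ∨ (~(~(γ → γ) ∨ (γ ∨ γ)) → (((γ → α) ∧ (γ ∧ γ)) ∨ (γ → ~γ))) = 0 ∨ 1 = 1
((~(α → γ) ∨ (β ∨ α)) ∨ (((~α ∨ (α ∨ γ)) ∨ (γ ∨ (β ∧ α))) → (~α ∧ ((β ∨ α) ∨ (α ∧ α))))) → (~((β → β) ∨ (γ ∧ γ)) ∨ (~(~(γ → γ) ∨ (γ ∨ γ)) → (((γ → α) ∧ (γ ∧ γ)) ∨ (γ → ~γ)))) = 2/5 → 1 = 1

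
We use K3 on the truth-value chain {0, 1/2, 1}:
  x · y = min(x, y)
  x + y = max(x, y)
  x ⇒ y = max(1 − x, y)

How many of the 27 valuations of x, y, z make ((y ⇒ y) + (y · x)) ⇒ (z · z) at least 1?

value 1: 9 assignments (counts)
value 1/2: 12 assignments
value 0: 6 assignments
So 9 of the 27 assignments meet the threshold.

9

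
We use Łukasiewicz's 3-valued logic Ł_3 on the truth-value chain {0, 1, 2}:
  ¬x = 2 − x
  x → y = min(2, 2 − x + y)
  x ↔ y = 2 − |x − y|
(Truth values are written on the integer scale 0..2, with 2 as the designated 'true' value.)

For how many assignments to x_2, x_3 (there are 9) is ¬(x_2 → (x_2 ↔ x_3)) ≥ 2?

1

x_2 = 0, x_3 = 0 ↦ 0  <
x_2 = 0, x_3 = 1 ↦ 0  <
x_2 = 0, x_3 = 2 ↦ 0  <
x_2 = 1, x_3 = 0 ↦ 0  <
x_2 = 1, x_3 = 1 ↦ 0  <
x_2 = 1, x_3 = 2 ↦ 0  <
x_2 = 2, x_3 = 0 ↦ 2  ≥
x_2 = 2, x_3 = 1 ↦ 1  <
x_2 = 2, x_3 = 2 ↦ 0  <
So 1 of the 9 assignments meets the threshold.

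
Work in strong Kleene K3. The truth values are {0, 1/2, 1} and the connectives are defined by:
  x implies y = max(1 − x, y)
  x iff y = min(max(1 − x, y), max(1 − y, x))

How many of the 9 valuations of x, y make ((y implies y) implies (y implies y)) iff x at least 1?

x = 0, y = 0 ↦ 0  <
x = 0, y = 1/2 ↦ 1/2  <
x = 0, y = 1 ↦ 0  <
x = 1/2, y = 0 ↦ 1/2  <
x = 1/2, y = 1/2 ↦ 1/2  <
x = 1/2, y = 1 ↦ 1/2  <
x = 1, y = 0 ↦ 1  ≥
x = 1, y = 1/2 ↦ 1/2  <
x = 1, y = 1 ↦ 1  ≥
So 2 of the 9 assignments meet the threshold.

2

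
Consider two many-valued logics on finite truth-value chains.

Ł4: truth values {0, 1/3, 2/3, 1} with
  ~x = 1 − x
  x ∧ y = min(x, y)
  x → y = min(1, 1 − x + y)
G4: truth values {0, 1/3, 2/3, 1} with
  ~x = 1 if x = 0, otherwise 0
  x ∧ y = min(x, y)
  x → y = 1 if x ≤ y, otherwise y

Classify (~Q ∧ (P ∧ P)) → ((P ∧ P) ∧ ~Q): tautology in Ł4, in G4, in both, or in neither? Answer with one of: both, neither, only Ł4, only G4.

In Ł4: every assignment gives 1 — tautology.
In G4: every assignment gives 1 — tautology.

both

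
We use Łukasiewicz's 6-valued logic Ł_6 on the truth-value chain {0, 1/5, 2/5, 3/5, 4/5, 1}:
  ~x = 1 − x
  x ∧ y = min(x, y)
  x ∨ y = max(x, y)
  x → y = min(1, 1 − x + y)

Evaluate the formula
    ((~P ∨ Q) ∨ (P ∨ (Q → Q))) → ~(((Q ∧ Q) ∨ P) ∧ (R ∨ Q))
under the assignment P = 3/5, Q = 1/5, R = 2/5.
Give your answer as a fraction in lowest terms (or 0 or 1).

3/5

~P = ~3/5 = 2/5
~P ∨ Q = 2/5 ∨ 1/5 = 2/5
Q → Q = 1/5 → 1/5 = 1
P ∨ (Q → Q) = 3/5 ∨ 1 = 1
(~P ∨ Q) ∨ (P ∨ (Q → Q)) = 2/5 ∨ 1 = 1
Q ∧ Q = 1/5 ∧ 1/5 = 1/5
(Q ∧ Q) ∨ P = 1/5 ∨ 3/5 = 3/5
R ∨ Q = 2/5 ∨ 1/5 = 2/5
((Q ∧ Q) ∨ P) ∧ (R ∨ Q) = 3/5 ∧ 2/5 = 2/5
~(((Q ∧ Q) ∨ P) ∧ (R ∨ Q)) = ~2/5 = 3/5
((~P ∨ Q) ∨ (P ∨ (Q → Q))) → ~(((Q ∧ Q) ∨ P) ∧ (R ∨ Q)) = 1 → 3/5 = 3/5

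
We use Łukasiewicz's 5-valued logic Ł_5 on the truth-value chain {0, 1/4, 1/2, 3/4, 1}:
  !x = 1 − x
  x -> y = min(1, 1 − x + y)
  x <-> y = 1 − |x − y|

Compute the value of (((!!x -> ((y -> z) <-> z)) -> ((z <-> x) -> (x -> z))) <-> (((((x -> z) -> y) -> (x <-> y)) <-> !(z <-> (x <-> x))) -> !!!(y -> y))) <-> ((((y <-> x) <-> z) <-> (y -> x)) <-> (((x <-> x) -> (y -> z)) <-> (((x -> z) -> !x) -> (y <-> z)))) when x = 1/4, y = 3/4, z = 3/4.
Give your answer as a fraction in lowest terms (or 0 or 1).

3/4

!x = !1/4 = 3/4
!!x = !3/4 = 1/4
y -> z = 3/4 -> 3/4 = 1
(y -> z) <-> z = 1 <-> 3/4 = 3/4
!!x -> ((y -> z) <-> z) = 1/4 -> 3/4 = 1
z <-> x = 3/4 <-> 1/4 = 1/2
x -> z = 1/4 -> 3/4 = 1
(z <-> x) -> (x -> z) = 1/2 -> 1 = 1
(!!x -> ((y -> z) <-> z)) -> ((z <-> x) -> (x -> z)) = 1 -> 1 = 1
x -> z = 1/4 -> 3/4 = 1
(x -> z) -> y = 1 -> 3/4 = 3/4
x <-> y = 1/4 <-> 3/4 = 1/2
((x -> z) -> y) -> (x <-> y) = 3/4 -> 1/2 = 3/4
x <-> x = 1/4 <-> 1/4 = 1
z <-> (x <-> x) = 3/4 <-> 1 = 3/4
!(z <-> (x <-> x)) = !3/4 = 1/4
(((x -> z) -> y) -> (x <-> y)) <-> !(z <-> (x <-> x)) = 3/4 <-> 1/4 = 1/2
y -> y = 3/4 -> 3/4 = 1
!(y -> y) = !1 = 0
!!(y -> y) = !0 = 1
!!!(y -> y) = !1 = 0
((((x -> z) -> y) -> (x <-> y)) <-> !(z <-> (x <-> x))) -> !!!(y -> y) = 1/2 -> 0 = 1/2
((!!x -> ((y -> z) <-> z)) -> ((z <-> x) -> (x -> z))) <-> (((((x -> z) -> y) -> (x <-> y)) <-> !(z <-> (x <-> x))) -> !!!(y -> y)) = 1 <-> 1/2 = 1/2
y <-> x = 3/4 <-> 1/4 = 1/2
(y <-> x) <-> z = 1/2 <-> 3/4 = 3/4
y -> x = 3/4 -> 1/4 = 1/2
((y <-> x) <-> z) <-> (y -> x) = 3/4 <-> 1/2 = 3/4
x <-> x = 1/4 <-> 1/4 = 1
y -> z = 3/4 -> 3/4 = 1
(x <-> x) -> (y -> z) = 1 -> 1 = 1
x -> z = 1/4 -> 3/4 = 1
!x = !1/4 = 3/4
(x -> z) -> !x = 1 -> 3/4 = 3/4
y <-> z = 3/4 <-> 3/4 = 1
((x -> z) -> !x) -> (y <-> z) = 3/4 -> 1 = 1
((x <-> x) -> (y -> z)) <-> (((x -> z) -> !x) -> (y <-> z)) = 1 <-> 1 = 1
(((y <-> x) <-> z) <-> (y -> x)) <-> (((x <-> x) -> (y -> z)) <-> (((x -> z) -> !x) -> (y <-> z))) = 3/4 <-> 1 = 3/4
(((!!x -> ((y -> z) <-> z)) -> ((z <-> x) -> (x -> z))) <-> (((((x -> z) -> y) -> (x <-> y)) <-> !(z <-> (x <-> x))) -> !!!(y -> y))) <-> ((((y <-> x) <-> z) <-> (y -> x)) <-> (((x <-> x) -> (y -> z)) <-> (((x -> z) -> !x) -> (y <-> z)))) = 1/2 <-> 3/4 = 3/4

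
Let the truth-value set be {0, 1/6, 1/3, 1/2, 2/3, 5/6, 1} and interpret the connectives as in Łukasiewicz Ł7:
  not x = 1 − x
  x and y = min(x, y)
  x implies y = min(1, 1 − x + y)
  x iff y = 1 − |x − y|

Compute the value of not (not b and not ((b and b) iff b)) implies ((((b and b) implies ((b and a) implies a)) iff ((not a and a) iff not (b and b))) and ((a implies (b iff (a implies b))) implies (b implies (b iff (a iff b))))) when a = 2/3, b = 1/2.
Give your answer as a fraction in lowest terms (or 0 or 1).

5/6

not b = not 1/2 = 1/2
b and b = 1/2 and 1/2 = 1/2
(b and b) iff b = 1/2 iff 1/2 = 1
not ((b and b) iff b) = not 1 = 0
not b and not ((b and b) iff b) = 1/2 and 0 = 0
not (not b and not ((b and b) iff b)) = not 0 = 1
b and b = 1/2 and 1/2 = 1/2
b and a = 1/2 and 2/3 = 1/2
(b and a) implies a = 1/2 implies 2/3 = 1
(b and b) implies ((b and a) implies a) = 1/2 implies 1 = 1
not a = not 2/3 = 1/3
not a and a = 1/3 and 2/3 = 1/3
b and b = 1/2 and 1/2 = 1/2
not (b and b) = not 1/2 = 1/2
(not a and a) iff not (b and b) = 1/3 iff 1/2 = 5/6
((b and b) implies ((b and a) implies a)) iff ((not a and a) iff not (b and b)) = 1 iff 5/6 = 5/6
a implies b = 2/3 implies 1/2 = 5/6
b iff (a implies b) = 1/2 iff 5/6 = 2/3
a implies (b iff (a implies b)) = 2/3 implies 2/3 = 1
a iff b = 2/3 iff 1/2 = 5/6
b iff (a iff b) = 1/2 iff 5/6 = 2/3
b implies (b iff (a iff b)) = 1/2 implies 2/3 = 1
(a implies (b iff (a implies b))) implies (b implies (b iff (a iff b))) = 1 implies 1 = 1
(((b and b) implies ((b and a) implies a)) iff ((not a and a) iff not (b and b))) and ((a implies (b iff (a implies b))) implies (b implies (b iff (a iff b)))) = 5/6 and 1 = 5/6
not (not b and not ((b and b) iff b)) implies ((((b and b) implies ((b and a) implies a)) iff ((not a and a) iff not (b and b))) and ((a implies (b iff (a implies b))) implies (b implies (b iff (a iff b))))) = 1 implies 5/6 = 5/6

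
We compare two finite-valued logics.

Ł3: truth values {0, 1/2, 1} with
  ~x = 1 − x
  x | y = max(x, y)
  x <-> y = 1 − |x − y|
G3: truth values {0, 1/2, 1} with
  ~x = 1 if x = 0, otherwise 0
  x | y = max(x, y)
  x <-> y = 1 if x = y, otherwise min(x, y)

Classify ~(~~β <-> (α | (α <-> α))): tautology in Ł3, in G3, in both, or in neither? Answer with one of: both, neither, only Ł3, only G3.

In Ł3: at α = 0, β = 1/2 the value is 1/2 — not a tautology.
In G3: at α = 0, β = 1/2 the value is 0 — not a tautology.

neither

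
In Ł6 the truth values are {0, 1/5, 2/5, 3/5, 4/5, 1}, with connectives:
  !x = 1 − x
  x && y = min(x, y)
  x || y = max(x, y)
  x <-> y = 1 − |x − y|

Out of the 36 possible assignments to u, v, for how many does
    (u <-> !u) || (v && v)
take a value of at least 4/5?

20

value 1: 6 assignments (counts)
value 4/5: 14 assignments (counts)
value 3/5: 4 assignments
value 2/5: 8 assignments
value 1/5: 2 assignments
value 0: 2 assignments
So 20 of the 36 assignments meet the threshold.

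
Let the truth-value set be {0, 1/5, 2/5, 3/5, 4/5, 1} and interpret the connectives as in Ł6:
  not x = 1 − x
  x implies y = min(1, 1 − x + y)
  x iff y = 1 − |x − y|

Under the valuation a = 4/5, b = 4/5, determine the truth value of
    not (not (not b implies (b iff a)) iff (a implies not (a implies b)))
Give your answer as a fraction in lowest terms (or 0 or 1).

not b = not 4/5 = 1/5
b iff a = 4/5 iff 4/5 = 1
not b implies (b iff a) = 1/5 implies 1 = 1
not (not b implies (b iff a)) = not 1 = 0
a implies b = 4/5 implies 4/5 = 1
not (a implies b) = not 1 = 0
a implies not (a implies b) = 4/5 implies 0 = 1/5
not (not b implies (b iff a)) iff (a implies not (a implies b)) = 0 iff 1/5 = 4/5
not (not (not b implies (b iff a)) iff (a implies not (a implies b))) = not 4/5 = 1/5

1/5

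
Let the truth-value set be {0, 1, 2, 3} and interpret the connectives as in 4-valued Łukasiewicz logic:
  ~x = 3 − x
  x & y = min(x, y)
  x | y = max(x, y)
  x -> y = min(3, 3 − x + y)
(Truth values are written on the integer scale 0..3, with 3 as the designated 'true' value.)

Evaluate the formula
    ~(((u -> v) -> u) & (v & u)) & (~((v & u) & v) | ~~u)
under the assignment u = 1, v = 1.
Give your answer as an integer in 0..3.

u -> v = 1 -> 1 = 3
(u -> v) -> u = 3 -> 1 = 1
v & u = 1 & 1 = 1
((u -> v) -> u) & (v & u) = 1 & 1 = 1
~(((u -> v) -> u) & (v & u)) = ~1 = 2
v & u = 1 & 1 = 1
(v & u) & v = 1 & 1 = 1
~((v & u) & v) = ~1 = 2
~u = ~1 = 2
~~u = ~2 = 1
~((v & u) & v) | ~~u = 2 | 1 = 2
~(((u -> v) -> u) & (v & u)) & (~((v & u) & v) | ~~u) = 2 & 2 = 2

2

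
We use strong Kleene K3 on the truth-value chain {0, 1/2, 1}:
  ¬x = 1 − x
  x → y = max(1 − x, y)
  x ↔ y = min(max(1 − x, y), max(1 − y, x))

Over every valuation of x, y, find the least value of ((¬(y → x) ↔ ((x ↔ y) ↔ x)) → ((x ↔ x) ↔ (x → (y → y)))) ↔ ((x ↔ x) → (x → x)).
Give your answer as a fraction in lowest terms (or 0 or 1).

1/2

Take x = 1/2, y = 0:
y → x = 0 → 1/2 = 1
¬(y → x) = ¬1 = 0
x ↔ y = 1/2 ↔ 0 = 1/2
(x ↔ y) ↔ x = 1/2 ↔ 1/2 = 1/2
¬(y → x) ↔ ((x ↔ y) ↔ x) = 0 ↔ 1/2 = 1/2
x ↔ x = 1/2 ↔ 1/2 = 1/2
y → y = 0 → 0 = 1
x → (y → y) = 1/2 → 1 = 1
(x ↔ x) ↔ (x → (y → y)) = 1/2 ↔ 1 = 1/2
(¬(y → x) ↔ ((x ↔ y) ↔ x)) → ((x ↔ x) ↔ (x → (y → y))) = 1/2 → 1/2 = 1/2
x ↔ x = 1/2 ↔ 1/2 = 1/2
x → x = 1/2 → 1/2 = 1/2
(x ↔ x) → (x → x) = 1/2 → 1/2 = 1/2
((¬(y → x) ↔ ((x ↔ y) ↔ x)) → ((x ↔ x) ↔ (x → (y → y)))) ↔ ((x ↔ x) → (x → x)) = 1/2 ↔ 1/2 = 1/2
No assignment yields a value below 1/2, so this is the minimum.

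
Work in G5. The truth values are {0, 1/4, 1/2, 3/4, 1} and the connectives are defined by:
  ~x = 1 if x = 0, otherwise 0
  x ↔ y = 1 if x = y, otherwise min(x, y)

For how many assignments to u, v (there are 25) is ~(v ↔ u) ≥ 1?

8

value 1: 8 assignments (counts)
value 0: 17 assignments
So 8 of the 25 assignments meet the threshold.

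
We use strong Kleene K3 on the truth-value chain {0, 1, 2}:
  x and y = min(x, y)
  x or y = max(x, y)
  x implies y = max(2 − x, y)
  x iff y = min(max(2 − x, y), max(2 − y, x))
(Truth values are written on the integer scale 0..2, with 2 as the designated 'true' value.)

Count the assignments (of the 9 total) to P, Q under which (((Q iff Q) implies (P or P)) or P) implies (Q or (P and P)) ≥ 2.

6

P = 0, Q = 0 ↦ 2  ≥
P = 0, Q = 1 ↦ 1  <
P = 0, Q = 2 ↦ 2  ≥
P = 1, Q = 0 ↦ 1  <
P = 1, Q = 1 ↦ 1  <
P = 1, Q = 2 ↦ 2  ≥
P = 2, Q = 0 ↦ 2  ≥
P = 2, Q = 1 ↦ 2  ≥
P = 2, Q = 2 ↦ 2  ≥
So 6 of the 9 assignments meet the threshold.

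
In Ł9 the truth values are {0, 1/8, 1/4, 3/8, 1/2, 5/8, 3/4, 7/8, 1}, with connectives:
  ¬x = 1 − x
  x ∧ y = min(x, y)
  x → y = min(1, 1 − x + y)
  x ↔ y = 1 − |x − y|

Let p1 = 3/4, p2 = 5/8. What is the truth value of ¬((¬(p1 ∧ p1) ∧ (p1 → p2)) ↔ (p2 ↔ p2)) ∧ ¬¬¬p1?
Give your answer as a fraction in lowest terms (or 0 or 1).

1/4

p1 ∧ p1 = 3/4 ∧ 3/4 = 3/4
¬(p1 ∧ p1) = ¬3/4 = 1/4
p1 → p2 = 3/4 → 5/8 = 7/8
¬(p1 ∧ p1) ∧ (p1 → p2) = 1/4 ∧ 7/8 = 1/4
p2 ↔ p2 = 5/8 ↔ 5/8 = 1
(¬(p1 ∧ p1) ∧ (p1 → p2)) ↔ (p2 ↔ p2) = 1/4 ↔ 1 = 1/4
¬((¬(p1 ∧ p1) ∧ (p1 → p2)) ↔ (p2 ↔ p2)) = ¬1/4 = 3/4
¬p1 = ¬3/4 = 1/4
¬¬p1 = ¬1/4 = 3/4
¬¬¬p1 = ¬3/4 = 1/4
¬((¬(p1 ∧ p1) ∧ (p1 → p2)) ↔ (p2 ↔ p2)) ∧ ¬¬¬p1 = 3/4 ∧ 1/4 = 1/4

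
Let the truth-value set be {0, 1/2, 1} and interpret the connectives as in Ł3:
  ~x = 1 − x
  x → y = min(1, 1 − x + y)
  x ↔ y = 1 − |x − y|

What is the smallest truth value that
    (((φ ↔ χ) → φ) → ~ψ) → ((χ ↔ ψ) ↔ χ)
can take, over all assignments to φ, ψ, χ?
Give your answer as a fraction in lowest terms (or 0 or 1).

Take φ = 0, ψ = 0, χ = 0:
φ ↔ χ = 0 ↔ 0 = 1
(φ ↔ χ) → φ = 1 → 0 = 0
~ψ = ~0 = 1
((φ ↔ χ) → φ) → ~ψ = 0 → 1 = 1
χ ↔ ψ = 0 ↔ 0 = 1
(χ ↔ ψ) ↔ χ = 1 ↔ 0 = 0
(((φ ↔ χ) → φ) → ~ψ) → ((χ ↔ ψ) ↔ χ) = 1 → 0 = 0
No assignment yields a value below 0, so this is the minimum.

0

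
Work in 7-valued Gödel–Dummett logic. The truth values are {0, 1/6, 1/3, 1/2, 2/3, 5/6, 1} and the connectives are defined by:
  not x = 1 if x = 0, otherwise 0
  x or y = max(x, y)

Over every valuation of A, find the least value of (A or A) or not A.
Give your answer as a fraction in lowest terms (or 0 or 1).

Take A = 1/6:
A or A = 1/6 or 1/6 = 1/6
not A = not 1/6 = 0
(A or A) or not A = 1/6 or 0 = 1/6
No assignment yields a value below 1/6, so this is the minimum.

1/6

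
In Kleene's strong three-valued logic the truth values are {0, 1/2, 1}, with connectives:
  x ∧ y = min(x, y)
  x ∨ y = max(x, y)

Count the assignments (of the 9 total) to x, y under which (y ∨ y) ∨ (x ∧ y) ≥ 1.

3

x = 0, y = 0 ↦ 0  <
x = 0, y = 1/2 ↦ 1/2  <
x = 0, y = 1 ↦ 1  ≥
x = 1/2, y = 0 ↦ 0  <
x = 1/2, y = 1/2 ↦ 1/2  <
x = 1/2, y = 1 ↦ 1  ≥
x = 1, y = 0 ↦ 0  <
x = 1, y = 1/2 ↦ 1/2  <
x = 1, y = 1 ↦ 1  ≥
So 3 of the 9 assignments meet the threshold.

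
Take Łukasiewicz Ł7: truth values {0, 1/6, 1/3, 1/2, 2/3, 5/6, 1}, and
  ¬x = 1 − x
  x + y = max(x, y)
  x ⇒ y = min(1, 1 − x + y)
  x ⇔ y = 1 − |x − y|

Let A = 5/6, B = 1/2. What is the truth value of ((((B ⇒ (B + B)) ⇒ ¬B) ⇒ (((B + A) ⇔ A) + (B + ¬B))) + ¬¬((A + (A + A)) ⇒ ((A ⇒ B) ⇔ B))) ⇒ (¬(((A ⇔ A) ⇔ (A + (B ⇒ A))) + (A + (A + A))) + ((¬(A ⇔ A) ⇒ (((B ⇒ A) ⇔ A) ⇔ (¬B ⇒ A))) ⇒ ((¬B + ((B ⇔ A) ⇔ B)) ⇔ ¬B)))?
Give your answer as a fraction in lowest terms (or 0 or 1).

B + B = 1/2 + 1/2 = 1/2
B ⇒ (B + B) = 1/2 ⇒ 1/2 = 1
¬B = ¬1/2 = 1/2
(B ⇒ (B + B)) ⇒ ¬B = 1 ⇒ 1/2 = 1/2
B + A = 1/2 + 5/6 = 5/6
(B + A) ⇔ A = 5/6 ⇔ 5/6 = 1
¬B = ¬1/2 = 1/2
B + ¬B = 1/2 + 1/2 = 1/2
((B + A) ⇔ A) + (B + ¬B) = 1 + 1/2 = 1
((B ⇒ (B + B)) ⇒ ¬B) ⇒ (((B + A) ⇔ A) + (B + ¬B)) = 1/2 ⇒ 1 = 1
A + A = 5/6 + 5/6 = 5/6
A + (A + A) = 5/6 + 5/6 = 5/6
A ⇒ B = 5/6 ⇒ 1/2 = 2/3
(A ⇒ B) ⇔ B = 2/3 ⇔ 1/2 = 5/6
(A + (A + A)) ⇒ ((A ⇒ B) ⇔ B) = 5/6 ⇒ 5/6 = 1
¬((A + (A + A)) ⇒ ((A ⇒ B) ⇔ B)) = ¬1 = 0
¬¬((A + (A + A)) ⇒ ((A ⇒ B) ⇔ B)) = ¬0 = 1
(((B ⇒ (B + B)) ⇒ ¬B) ⇒ (((B + A) ⇔ A) + (B + ¬B))) + ¬¬((A + (A + A)) ⇒ ((A ⇒ B) ⇔ B)) = 1 + 1 = 1
A ⇔ A = 5/6 ⇔ 5/6 = 1
B ⇒ A = 1/2 ⇒ 5/6 = 1
A + (B ⇒ A) = 5/6 + 1 = 1
(A ⇔ A) ⇔ (A + (B ⇒ A)) = 1 ⇔ 1 = 1
A + A = 5/6 + 5/6 = 5/6
A + (A + A) = 5/6 + 5/6 = 5/6
((A ⇔ A) ⇔ (A + (B ⇒ A))) + (A + (A + A)) = 1 + 5/6 = 1
¬(((A ⇔ A) ⇔ (A + (B ⇒ A))) + (A + (A + A))) = ¬1 = 0
A ⇔ A = 5/6 ⇔ 5/6 = 1
¬(A ⇔ A) = ¬1 = 0
B ⇒ A = 1/2 ⇒ 5/6 = 1
(B ⇒ A) ⇔ A = 1 ⇔ 5/6 = 5/6
¬B = ¬1/2 = 1/2
¬B ⇒ A = 1/2 ⇒ 5/6 = 1
((B ⇒ A) ⇔ A) ⇔ (¬B ⇒ A) = 5/6 ⇔ 1 = 5/6
¬(A ⇔ A) ⇒ (((B ⇒ A) ⇔ A) ⇔ (¬B ⇒ A)) = 0 ⇒ 5/6 = 1
¬B = ¬1/2 = 1/2
B ⇔ A = 1/2 ⇔ 5/6 = 2/3
(B ⇔ A) ⇔ B = 2/3 ⇔ 1/2 = 5/6
¬B + ((B ⇔ A) ⇔ B) = 1/2 + 5/6 = 5/6
¬B = ¬1/2 = 1/2
(¬B + ((B ⇔ A) ⇔ B)) ⇔ ¬B = 5/6 ⇔ 1/2 = 2/3
(¬(A ⇔ A) ⇒ (((B ⇒ A) ⇔ A) ⇔ (¬B ⇒ A))) ⇒ ((¬B + ((B ⇔ A) ⇔ B)) ⇔ ¬B) = 1 ⇒ 2/3 = 2/3
¬(((A ⇔ A) ⇔ (A + (B ⇒ A))) + (A + (A + A))) + ((¬(A ⇔ A) ⇒ (((B ⇒ A) ⇔ A) ⇔ (¬B ⇒ A))) ⇒ ((¬B + ((B ⇔ A) ⇔ B)) ⇔ ¬B)) = 0 + 2/3 = 2/3
((((B ⇒ (B + B)) ⇒ ¬B) ⇒ (((B + A) ⇔ A) + (B + ¬B))) + ¬¬((A + (A + A)) ⇒ ((A ⇒ B) ⇔ B))) ⇒ (¬(((A ⇔ A) ⇔ (A + (B ⇒ A))) + (A + (A + A))) + ((¬(A ⇔ A) ⇒ (((B ⇒ A) ⇔ A) ⇔ (¬B ⇒ A))) ⇒ ((¬B + ((B ⇔ A) ⇔ B)) ⇔ ¬B))) = 1 ⇒ 2/3 = 2/3

2/3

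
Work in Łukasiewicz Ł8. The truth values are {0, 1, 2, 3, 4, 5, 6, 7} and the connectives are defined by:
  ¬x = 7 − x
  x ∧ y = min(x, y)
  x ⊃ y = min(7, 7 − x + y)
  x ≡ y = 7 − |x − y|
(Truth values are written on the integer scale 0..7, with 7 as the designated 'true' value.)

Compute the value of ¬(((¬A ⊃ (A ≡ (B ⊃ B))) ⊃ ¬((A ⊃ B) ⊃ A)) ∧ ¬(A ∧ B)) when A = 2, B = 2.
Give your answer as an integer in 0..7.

¬A = ¬2 = 5
B ⊃ B = 2 ⊃ 2 = 7
A ≡ (B ⊃ B) = 2 ≡ 7 = 2
¬A ⊃ (A ≡ (B ⊃ B)) = 5 ⊃ 2 = 4
A ⊃ B = 2 ⊃ 2 = 7
(A ⊃ B) ⊃ A = 7 ⊃ 2 = 2
¬((A ⊃ B) ⊃ A) = ¬2 = 5
(¬A ⊃ (A ≡ (B ⊃ B))) ⊃ ¬((A ⊃ B) ⊃ A) = 4 ⊃ 5 = 7
A ∧ B = 2 ∧ 2 = 2
¬(A ∧ B) = ¬2 = 5
((¬A ⊃ (A ≡ (B ⊃ B))) ⊃ ¬((A ⊃ B) ⊃ A)) ∧ ¬(A ∧ B) = 7 ∧ 5 = 5
¬(((¬A ⊃ (A ≡ (B ⊃ B))) ⊃ ¬((A ⊃ B) ⊃ A)) ∧ ¬(A ∧ B)) = ¬5 = 2

2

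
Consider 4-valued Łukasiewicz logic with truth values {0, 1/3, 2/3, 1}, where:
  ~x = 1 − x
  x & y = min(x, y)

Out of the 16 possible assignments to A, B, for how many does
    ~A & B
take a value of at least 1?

1

A = 0, B = 0 ↦ 0  <
A = 0, B = 1/3 ↦ 1/3  <
A = 0, B = 2/3 ↦ 2/3  <
A = 0, B = 1 ↦ 1  ≥
A = 1/3, B = 0 ↦ 0  <
A = 1/3, B = 1/3 ↦ 1/3  <
A = 1/3, B = 2/3 ↦ 2/3  <
A = 1/3, B = 1 ↦ 2/3  <
A = 2/3, B = 0 ↦ 0  <
A = 2/3, B = 1/3 ↦ 1/3  <
A = 2/3, B = 2/3 ↦ 1/3  <
A = 2/3, B = 1 ↦ 1/3  <
A = 1, B = 0 ↦ 0  <
A = 1, B = 1/3 ↦ 0  <
A = 1, B = 2/3 ↦ 0  <
A = 1, B = 1 ↦ 0  <
So 1 of the 16 assignments meets the threshold.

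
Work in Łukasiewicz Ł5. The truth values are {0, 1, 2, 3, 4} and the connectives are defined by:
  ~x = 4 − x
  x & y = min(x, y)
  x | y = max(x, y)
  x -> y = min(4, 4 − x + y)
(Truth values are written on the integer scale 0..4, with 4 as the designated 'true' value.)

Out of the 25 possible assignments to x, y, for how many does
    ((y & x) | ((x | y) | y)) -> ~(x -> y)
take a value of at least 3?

10

value 4: 5 assignments (counts)
value 3: 5 assignments (counts)
value 2: 5 assignments
value 1: 5 assignments
value 0: 5 assignments
So 10 of the 25 assignments meet the threshold.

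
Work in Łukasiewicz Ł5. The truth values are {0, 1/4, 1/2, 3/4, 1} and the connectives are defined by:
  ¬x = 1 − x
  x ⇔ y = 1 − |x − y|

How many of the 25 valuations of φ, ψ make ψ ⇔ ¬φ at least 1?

5

value 1: 5 assignments (counts)
value 3/4: 8 assignments
value 1/2: 6 assignments
value 1/4: 4 assignments
value 0: 2 assignments
So 5 of the 25 assignments meet the threshold.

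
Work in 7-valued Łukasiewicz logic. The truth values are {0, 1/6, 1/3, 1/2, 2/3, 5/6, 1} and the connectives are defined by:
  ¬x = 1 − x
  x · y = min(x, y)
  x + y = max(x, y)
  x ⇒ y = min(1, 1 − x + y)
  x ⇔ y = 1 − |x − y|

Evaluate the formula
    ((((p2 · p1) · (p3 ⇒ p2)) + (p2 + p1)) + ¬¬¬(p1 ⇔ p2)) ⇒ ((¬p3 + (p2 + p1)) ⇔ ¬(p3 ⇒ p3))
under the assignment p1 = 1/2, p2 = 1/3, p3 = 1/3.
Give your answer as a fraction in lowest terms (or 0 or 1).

p2 · p1 = 1/3 · 1/2 = 1/3
p3 ⇒ p2 = 1/3 ⇒ 1/3 = 1
(p2 · p1) · (p3 ⇒ p2) = 1/3 · 1 = 1/3
p2 + p1 = 1/3 + 1/2 = 1/2
((p2 · p1) · (p3 ⇒ p2)) + (p2 + p1) = 1/3 + 1/2 = 1/2
p1 ⇔ p2 = 1/2 ⇔ 1/3 = 5/6
¬(p1 ⇔ p2) = ¬5/6 = 1/6
¬¬(p1 ⇔ p2) = ¬1/6 = 5/6
¬¬¬(p1 ⇔ p2) = ¬5/6 = 1/6
(((p2 · p1) · (p3 ⇒ p2)) + (p2 + p1)) + ¬¬¬(p1 ⇔ p2) = 1/2 + 1/6 = 1/2
¬p3 = ¬1/3 = 2/3
p2 + p1 = 1/3 + 1/2 = 1/2
¬p3 + (p2 + p1) = 2/3 + 1/2 = 2/3
p3 ⇒ p3 = 1/3 ⇒ 1/3 = 1
¬(p3 ⇒ p3) = ¬1 = 0
(¬p3 + (p2 + p1)) ⇔ ¬(p3 ⇒ p3) = 2/3 ⇔ 0 = 1/3
((((p2 · p1) · (p3 ⇒ p2)) + (p2 + p1)) + ¬¬¬(p1 ⇔ p2)) ⇒ ((¬p3 + (p2 + p1)) ⇔ ¬(p3 ⇒ p3)) = 1/2 ⇒ 1/3 = 5/6

5/6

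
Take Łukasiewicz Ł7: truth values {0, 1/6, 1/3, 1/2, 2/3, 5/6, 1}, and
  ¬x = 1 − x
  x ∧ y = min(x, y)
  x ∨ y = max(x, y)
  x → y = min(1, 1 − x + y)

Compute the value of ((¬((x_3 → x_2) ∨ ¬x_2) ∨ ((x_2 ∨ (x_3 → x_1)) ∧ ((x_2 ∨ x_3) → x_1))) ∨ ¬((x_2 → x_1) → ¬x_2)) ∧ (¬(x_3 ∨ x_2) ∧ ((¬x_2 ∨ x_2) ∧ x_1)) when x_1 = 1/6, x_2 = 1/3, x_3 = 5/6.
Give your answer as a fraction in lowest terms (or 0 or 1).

1/6

x_3 → x_2 = 5/6 → 1/3 = 1/2
¬x_2 = ¬1/3 = 2/3
(x_3 → x_2) ∨ ¬x_2 = 1/2 ∨ 2/3 = 2/3
¬((x_3 → x_2) ∨ ¬x_2) = ¬2/3 = 1/3
x_3 → x_1 = 5/6 → 1/6 = 1/3
x_2 ∨ (x_3 → x_1) = 1/3 ∨ 1/3 = 1/3
x_2 ∨ x_3 = 1/3 ∨ 5/6 = 5/6
(x_2 ∨ x_3) → x_1 = 5/6 → 1/6 = 1/3
(x_2 ∨ (x_3 → x_1)) ∧ ((x_2 ∨ x_3) → x_1) = 1/3 ∧ 1/3 = 1/3
¬((x_3 → x_2) ∨ ¬x_2) ∨ ((x_2 ∨ (x_3 → x_1)) ∧ ((x_2 ∨ x_3) → x_1)) = 1/3 ∨ 1/3 = 1/3
x_2 → x_1 = 1/3 → 1/6 = 5/6
¬x_2 = ¬1/3 = 2/3
(x_2 → x_1) → ¬x_2 = 5/6 → 2/3 = 5/6
¬((x_2 → x_1) → ¬x_2) = ¬5/6 = 1/6
(¬((x_3 → x_2) ∨ ¬x_2) ∨ ((x_2 ∨ (x_3 → x_1)) ∧ ((x_2 ∨ x_3) → x_1))) ∨ ¬((x_2 → x_1) → ¬x_2) = 1/3 ∨ 1/6 = 1/3
x_3 ∨ x_2 = 5/6 ∨ 1/3 = 5/6
¬(x_3 ∨ x_2) = ¬5/6 = 1/6
¬x_2 = ¬1/3 = 2/3
¬x_2 ∨ x_2 = 2/3 ∨ 1/3 = 2/3
(¬x_2 ∨ x_2) ∧ x_1 = 2/3 ∧ 1/6 = 1/6
¬(x_3 ∨ x_2) ∧ ((¬x_2 ∨ x_2) ∧ x_1) = 1/6 ∧ 1/6 = 1/6
((¬((x_3 → x_2) ∨ ¬x_2) ∨ ((x_2 ∨ (x_3 → x_1)) ∧ ((x_2 ∨ x_3) → x_1))) ∨ ¬((x_2 → x_1) → ¬x_2)) ∧ (¬(x_3 ∨ x_2) ∧ ((¬x_2 ∨ x_2) ∧ x_1)) = 1/3 ∧ 1/6 = 1/6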